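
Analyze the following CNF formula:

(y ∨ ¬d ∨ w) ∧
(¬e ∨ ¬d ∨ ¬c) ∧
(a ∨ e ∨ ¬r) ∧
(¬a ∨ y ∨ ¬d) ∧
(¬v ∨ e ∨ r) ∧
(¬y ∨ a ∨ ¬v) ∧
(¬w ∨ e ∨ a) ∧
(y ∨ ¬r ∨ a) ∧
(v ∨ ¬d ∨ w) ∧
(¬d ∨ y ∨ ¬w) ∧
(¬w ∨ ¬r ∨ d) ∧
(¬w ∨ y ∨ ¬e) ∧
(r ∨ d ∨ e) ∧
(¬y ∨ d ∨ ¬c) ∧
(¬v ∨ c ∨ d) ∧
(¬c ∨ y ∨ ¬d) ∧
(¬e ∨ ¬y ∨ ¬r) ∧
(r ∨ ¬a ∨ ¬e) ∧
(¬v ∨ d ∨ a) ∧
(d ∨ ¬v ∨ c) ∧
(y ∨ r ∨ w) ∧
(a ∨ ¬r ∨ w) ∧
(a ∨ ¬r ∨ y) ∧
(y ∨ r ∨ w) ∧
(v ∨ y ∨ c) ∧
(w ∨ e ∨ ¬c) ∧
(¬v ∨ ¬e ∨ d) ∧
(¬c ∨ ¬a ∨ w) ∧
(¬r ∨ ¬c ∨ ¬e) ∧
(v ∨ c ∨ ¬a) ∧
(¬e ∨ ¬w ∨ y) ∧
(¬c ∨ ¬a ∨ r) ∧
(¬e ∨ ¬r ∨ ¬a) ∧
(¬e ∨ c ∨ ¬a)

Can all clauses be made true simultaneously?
Yes

Yes, the formula is satisfiable.

One satisfying assignment is: r=False, d=True, e=True, a=False, y=True, c=False, w=True, v=False

Verification: With this assignment, all 34 clauses evaluate to true.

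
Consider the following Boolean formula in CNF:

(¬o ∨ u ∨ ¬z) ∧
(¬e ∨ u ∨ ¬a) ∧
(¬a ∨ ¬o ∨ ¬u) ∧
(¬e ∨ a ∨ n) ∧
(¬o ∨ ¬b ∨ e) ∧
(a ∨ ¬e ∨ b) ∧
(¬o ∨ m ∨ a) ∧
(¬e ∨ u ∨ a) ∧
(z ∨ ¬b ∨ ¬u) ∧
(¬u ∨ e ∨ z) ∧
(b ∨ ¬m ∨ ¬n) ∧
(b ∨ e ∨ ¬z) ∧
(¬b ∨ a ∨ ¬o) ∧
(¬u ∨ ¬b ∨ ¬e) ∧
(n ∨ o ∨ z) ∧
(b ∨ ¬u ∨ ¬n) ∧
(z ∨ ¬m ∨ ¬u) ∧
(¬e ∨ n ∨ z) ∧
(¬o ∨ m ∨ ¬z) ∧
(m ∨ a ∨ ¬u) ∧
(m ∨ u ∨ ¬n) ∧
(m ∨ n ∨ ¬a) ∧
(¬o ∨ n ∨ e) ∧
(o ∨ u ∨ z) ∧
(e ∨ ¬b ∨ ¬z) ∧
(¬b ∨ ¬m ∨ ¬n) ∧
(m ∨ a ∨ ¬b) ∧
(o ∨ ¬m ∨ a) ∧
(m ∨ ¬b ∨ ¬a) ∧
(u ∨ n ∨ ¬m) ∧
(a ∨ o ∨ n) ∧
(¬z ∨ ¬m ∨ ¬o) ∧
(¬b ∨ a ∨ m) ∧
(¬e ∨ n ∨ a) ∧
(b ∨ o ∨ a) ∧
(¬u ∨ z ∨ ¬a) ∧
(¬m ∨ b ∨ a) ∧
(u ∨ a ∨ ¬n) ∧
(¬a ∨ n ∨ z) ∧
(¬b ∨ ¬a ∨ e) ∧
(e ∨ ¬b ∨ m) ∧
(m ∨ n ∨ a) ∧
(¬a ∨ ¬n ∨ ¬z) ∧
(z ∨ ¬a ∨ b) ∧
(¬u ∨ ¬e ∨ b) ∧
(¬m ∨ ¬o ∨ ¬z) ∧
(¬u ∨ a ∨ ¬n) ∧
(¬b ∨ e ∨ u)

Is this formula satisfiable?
No

No, the formula is not satisfiable.

No assignment of truth values to the variables can make all 48 clauses true simultaneously.

The formula is UNSAT (unsatisfiable).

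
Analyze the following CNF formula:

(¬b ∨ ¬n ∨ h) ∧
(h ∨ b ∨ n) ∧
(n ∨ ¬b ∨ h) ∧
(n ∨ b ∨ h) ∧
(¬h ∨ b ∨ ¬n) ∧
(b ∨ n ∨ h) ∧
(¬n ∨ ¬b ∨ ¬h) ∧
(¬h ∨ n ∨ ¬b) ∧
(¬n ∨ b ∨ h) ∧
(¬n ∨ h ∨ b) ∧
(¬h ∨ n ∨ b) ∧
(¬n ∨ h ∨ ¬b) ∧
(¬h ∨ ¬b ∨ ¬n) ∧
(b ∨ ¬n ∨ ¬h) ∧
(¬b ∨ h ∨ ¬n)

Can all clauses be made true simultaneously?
No

No, the formula is not satisfiable.

No assignment of truth values to the variables can make all 15 clauses true simultaneously.

The formula is UNSAT (unsatisfiable).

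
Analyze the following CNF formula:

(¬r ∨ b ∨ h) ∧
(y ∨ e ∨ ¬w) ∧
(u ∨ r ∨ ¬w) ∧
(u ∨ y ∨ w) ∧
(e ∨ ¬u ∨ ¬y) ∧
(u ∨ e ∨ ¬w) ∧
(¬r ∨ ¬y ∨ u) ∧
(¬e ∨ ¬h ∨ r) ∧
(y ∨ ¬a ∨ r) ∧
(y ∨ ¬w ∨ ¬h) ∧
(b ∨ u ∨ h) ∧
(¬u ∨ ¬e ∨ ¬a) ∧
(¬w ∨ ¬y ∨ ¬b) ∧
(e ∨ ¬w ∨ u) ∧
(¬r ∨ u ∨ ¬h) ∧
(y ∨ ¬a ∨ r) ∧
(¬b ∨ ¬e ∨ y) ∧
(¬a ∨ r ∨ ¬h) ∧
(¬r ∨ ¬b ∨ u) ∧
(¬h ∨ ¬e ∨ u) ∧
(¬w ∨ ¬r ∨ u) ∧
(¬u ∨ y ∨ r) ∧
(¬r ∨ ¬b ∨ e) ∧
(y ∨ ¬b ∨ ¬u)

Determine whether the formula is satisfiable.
Yes

Yes, the formula is satisfiable.

One satisfying assignment is: u=True, r=True, b=False, a=False, e=False, h=True, w=False, y=False

Verification: With this assignment, all 24 clauses evaluate to true.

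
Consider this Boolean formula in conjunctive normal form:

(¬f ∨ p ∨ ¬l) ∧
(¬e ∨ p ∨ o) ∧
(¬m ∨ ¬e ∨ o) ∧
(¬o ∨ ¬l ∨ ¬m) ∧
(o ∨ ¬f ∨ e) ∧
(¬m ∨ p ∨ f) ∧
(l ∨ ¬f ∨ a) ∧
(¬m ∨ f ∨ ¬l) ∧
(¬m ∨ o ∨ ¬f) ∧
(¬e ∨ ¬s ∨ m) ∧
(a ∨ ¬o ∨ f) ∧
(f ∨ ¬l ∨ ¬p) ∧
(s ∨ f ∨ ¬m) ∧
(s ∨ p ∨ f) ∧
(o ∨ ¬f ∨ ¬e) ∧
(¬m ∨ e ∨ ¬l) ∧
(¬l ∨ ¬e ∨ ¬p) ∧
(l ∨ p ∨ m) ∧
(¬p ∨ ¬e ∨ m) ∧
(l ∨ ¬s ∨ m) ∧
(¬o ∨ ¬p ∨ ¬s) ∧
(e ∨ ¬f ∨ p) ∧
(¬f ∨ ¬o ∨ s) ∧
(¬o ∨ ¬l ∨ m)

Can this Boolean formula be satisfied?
Yes

Yes, the formula is satisfiable.

One satisfying assignment is: p=True, l=False, a=False, f=False, o=False, s=False, e=False, m=False

Verification: With this assignment, all 24 clauses evaluate to true.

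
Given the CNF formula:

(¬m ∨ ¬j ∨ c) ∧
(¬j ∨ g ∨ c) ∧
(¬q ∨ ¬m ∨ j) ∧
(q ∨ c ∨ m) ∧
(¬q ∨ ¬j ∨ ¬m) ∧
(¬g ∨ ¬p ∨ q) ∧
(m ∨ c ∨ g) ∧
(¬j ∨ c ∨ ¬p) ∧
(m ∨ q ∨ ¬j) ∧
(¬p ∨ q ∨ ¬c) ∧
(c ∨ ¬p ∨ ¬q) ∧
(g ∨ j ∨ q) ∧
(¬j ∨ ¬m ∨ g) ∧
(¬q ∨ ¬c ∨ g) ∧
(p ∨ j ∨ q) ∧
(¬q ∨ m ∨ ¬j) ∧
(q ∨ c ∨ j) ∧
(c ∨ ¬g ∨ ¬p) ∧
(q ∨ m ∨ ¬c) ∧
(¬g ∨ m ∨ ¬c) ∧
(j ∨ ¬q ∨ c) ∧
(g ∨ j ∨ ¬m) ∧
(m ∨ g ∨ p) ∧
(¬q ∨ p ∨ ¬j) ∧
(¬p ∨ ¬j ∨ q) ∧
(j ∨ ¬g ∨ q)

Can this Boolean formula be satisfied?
Yes

Yes, the formula is satisfiable.

One satisfying assignment is: q=False, m=True, p=False, c=True, j=True, g=True

Verification: With this assignment, all 26 clauses evaluate to true.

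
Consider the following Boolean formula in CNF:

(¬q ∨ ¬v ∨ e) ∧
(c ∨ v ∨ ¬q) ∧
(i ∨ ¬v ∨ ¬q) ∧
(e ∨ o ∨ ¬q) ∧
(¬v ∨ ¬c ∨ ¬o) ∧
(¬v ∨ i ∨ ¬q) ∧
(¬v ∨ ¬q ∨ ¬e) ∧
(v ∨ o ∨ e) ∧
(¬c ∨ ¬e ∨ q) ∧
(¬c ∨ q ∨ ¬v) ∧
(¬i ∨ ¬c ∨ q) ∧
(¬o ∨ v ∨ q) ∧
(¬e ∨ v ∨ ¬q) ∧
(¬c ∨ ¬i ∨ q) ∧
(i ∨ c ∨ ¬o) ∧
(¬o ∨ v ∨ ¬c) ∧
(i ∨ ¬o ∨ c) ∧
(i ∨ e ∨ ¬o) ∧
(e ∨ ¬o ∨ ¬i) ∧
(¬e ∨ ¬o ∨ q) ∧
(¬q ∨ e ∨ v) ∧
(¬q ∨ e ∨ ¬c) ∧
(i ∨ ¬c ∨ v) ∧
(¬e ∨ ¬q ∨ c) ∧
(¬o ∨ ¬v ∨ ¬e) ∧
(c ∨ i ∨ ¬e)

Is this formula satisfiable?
Yes

Yes, the formula is satisfiable.

One satisfying assignment is: q=False, e=False, o=False, v=True, c=False, i=False

Verification: With this assignment, all 26 clauses evaluate to true.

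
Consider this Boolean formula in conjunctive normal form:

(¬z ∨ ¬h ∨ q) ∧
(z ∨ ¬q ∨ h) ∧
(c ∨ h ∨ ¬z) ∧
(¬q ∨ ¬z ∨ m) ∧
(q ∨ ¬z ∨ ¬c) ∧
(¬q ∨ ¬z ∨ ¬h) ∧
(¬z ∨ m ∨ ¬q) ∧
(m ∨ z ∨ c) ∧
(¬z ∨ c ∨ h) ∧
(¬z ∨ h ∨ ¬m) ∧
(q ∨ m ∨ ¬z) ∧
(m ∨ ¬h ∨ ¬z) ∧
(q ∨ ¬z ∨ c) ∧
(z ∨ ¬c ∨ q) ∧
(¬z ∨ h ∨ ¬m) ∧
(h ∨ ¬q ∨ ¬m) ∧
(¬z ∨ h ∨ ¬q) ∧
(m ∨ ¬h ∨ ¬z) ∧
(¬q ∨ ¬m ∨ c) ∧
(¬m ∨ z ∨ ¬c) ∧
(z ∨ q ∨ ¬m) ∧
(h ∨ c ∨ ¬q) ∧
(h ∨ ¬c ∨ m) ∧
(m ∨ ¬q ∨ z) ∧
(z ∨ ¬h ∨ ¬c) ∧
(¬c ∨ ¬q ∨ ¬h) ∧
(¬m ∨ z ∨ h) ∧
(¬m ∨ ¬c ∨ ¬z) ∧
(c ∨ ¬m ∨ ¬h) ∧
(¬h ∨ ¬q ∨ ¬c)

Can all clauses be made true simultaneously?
No

No, the formula is not satisfiable.

No assignment of truth values to the variables can make all 30 clauses true simultaneously.

The formula is UNSAT (unsatisfiable).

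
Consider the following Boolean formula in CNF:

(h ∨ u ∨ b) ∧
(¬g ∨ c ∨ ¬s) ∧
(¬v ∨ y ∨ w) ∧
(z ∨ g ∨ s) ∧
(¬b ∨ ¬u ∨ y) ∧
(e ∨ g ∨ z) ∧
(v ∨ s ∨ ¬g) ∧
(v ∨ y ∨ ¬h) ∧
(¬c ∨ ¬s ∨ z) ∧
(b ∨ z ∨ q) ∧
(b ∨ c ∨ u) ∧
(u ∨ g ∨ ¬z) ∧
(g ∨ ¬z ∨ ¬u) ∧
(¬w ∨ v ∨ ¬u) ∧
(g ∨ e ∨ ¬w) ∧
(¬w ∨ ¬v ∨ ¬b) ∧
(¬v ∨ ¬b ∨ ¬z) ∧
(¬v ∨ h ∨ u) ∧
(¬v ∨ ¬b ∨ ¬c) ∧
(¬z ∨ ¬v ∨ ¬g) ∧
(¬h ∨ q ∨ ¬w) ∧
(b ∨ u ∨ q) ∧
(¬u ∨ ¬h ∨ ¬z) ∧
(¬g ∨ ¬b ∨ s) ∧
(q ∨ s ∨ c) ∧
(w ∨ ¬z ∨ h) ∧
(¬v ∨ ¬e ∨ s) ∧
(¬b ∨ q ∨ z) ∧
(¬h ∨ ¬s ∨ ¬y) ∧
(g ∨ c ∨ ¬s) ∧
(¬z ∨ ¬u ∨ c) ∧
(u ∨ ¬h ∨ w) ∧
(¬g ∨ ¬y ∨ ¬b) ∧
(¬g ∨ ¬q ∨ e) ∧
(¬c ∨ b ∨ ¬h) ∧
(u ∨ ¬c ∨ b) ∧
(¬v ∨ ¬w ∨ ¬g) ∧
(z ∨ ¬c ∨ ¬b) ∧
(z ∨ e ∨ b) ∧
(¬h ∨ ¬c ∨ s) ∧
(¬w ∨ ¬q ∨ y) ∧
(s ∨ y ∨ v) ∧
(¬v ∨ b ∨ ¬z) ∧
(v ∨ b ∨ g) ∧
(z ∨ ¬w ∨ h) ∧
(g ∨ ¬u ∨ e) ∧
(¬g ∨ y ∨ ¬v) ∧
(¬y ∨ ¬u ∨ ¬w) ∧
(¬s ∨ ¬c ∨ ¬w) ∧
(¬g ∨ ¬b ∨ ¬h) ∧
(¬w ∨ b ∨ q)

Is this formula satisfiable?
No

No, the formula is not satisfiable.

No assignment of truth values to the variables can make all 51 clauses true simultaneously.

The formula is UNSAT (unsatisfiable).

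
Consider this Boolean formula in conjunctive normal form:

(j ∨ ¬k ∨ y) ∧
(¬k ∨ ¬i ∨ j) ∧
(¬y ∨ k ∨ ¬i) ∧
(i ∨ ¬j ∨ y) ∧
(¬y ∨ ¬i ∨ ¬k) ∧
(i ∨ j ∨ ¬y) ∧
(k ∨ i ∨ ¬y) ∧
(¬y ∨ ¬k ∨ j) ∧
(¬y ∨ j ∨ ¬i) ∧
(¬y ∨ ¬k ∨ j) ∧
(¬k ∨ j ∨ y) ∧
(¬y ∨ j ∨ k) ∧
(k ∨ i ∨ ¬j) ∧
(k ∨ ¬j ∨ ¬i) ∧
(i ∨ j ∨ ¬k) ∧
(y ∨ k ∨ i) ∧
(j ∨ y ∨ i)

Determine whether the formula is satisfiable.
Yes

Yes, the formula is satisfiable.

One satisfying assignment is: i=False, k=True, y=True, j=True

Verification: With this assignment, all 17 clauses evaluate to true.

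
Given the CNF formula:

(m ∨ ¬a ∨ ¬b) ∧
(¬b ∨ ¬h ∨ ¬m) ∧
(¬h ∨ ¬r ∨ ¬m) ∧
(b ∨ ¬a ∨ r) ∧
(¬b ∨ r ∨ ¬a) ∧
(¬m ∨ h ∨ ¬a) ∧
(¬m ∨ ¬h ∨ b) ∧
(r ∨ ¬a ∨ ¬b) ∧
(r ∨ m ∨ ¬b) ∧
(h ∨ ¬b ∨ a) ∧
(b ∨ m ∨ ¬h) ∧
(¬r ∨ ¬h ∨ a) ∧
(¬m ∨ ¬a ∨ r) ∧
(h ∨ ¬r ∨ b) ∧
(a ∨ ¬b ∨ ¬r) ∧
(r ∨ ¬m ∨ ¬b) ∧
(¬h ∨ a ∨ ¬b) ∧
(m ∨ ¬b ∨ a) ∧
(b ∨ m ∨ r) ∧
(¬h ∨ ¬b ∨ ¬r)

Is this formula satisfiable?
Yes

Yes, the formula is satisfiable.

One satisfying assignment is: m=True, h=False, r=False, a=False, b=False

Verification: With this assignment, all 20 clauses evaluate to true.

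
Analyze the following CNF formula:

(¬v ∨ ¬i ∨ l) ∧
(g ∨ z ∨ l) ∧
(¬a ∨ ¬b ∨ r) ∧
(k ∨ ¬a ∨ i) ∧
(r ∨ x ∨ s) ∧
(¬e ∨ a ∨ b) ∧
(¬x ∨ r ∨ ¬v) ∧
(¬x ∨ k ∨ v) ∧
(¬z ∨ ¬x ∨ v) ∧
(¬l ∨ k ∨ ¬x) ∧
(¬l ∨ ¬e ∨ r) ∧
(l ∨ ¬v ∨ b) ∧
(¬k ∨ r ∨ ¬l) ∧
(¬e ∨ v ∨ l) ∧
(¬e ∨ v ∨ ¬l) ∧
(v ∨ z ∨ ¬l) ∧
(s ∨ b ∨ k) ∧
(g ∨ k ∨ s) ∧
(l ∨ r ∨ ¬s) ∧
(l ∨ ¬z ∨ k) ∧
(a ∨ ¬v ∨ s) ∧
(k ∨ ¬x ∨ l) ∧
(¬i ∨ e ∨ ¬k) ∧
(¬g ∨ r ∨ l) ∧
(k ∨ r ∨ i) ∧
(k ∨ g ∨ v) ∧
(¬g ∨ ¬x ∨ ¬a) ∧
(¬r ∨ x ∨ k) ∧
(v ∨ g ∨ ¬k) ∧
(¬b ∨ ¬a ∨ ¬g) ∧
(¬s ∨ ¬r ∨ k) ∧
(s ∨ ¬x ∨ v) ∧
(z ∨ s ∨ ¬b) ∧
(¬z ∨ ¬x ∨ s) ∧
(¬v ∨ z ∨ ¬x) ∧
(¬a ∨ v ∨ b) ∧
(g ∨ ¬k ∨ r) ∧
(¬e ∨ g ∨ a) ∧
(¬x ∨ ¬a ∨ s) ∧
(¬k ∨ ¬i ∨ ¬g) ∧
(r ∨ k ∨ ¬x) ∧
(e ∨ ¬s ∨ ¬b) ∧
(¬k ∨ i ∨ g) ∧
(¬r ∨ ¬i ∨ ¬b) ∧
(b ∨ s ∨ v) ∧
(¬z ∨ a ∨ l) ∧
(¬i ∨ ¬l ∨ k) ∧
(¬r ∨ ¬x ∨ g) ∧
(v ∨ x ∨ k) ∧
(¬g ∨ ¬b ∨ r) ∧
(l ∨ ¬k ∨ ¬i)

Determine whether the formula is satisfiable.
Yes

Yes, the formula is satisfiable.

One satisfying assignment is: k=True, s=False, g=True, x=False, e=False, z=False, i=False, r=True, l=True, v=True, a=True, b=False

Verification: With this assignment, all 51 clauses evaluate to true.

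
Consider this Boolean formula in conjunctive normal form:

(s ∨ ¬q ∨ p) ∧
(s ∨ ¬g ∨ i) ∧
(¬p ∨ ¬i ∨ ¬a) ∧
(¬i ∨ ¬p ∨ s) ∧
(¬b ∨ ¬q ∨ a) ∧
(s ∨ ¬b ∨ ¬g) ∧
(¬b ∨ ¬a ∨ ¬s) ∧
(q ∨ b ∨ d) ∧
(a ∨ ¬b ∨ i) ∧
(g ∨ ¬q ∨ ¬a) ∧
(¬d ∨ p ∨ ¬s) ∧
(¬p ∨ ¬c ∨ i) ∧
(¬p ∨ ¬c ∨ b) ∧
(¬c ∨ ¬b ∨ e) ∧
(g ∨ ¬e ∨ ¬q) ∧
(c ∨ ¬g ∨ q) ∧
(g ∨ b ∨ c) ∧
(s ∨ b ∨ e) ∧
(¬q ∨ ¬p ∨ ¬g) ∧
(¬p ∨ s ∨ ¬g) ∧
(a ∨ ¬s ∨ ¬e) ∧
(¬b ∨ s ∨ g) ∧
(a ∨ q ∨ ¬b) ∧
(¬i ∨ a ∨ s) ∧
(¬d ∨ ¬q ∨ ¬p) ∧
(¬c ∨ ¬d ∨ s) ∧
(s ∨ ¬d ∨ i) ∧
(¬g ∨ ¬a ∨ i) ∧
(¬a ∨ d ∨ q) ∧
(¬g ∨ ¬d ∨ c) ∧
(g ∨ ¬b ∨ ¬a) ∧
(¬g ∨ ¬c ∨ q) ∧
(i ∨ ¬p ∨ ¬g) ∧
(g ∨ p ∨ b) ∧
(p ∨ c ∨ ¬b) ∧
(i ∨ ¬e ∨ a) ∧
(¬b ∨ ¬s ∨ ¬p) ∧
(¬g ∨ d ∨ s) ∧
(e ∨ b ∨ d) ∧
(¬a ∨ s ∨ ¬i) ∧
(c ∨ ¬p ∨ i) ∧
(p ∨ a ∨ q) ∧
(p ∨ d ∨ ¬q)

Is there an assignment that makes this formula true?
No

No, the formula is not satisfiable.

No assignment of truth values to the variables can make all 43 clauses true simultaneously.

The formula is UNSAT (unsatisfiable).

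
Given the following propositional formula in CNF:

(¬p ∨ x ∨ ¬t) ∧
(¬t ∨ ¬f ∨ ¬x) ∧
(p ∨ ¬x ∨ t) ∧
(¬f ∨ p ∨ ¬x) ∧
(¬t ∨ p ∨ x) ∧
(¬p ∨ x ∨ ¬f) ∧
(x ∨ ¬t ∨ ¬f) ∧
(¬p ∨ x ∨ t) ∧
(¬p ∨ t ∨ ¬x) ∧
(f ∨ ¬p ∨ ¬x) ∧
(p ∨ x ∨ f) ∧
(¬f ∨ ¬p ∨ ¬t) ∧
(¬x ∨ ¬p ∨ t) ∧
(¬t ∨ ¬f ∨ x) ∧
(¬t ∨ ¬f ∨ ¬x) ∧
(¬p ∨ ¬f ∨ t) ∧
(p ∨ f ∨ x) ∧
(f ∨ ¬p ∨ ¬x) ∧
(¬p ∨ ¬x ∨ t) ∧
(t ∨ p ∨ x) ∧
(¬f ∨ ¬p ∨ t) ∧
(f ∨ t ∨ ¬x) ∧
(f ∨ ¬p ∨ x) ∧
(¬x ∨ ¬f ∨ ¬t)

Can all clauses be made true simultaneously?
Yes

Yes, the formula is satisfiable.

One satisfying assignment is: t=True, x=True, p=False, f=False

Verification: With this assignment, all 24 clauses evaluate to true.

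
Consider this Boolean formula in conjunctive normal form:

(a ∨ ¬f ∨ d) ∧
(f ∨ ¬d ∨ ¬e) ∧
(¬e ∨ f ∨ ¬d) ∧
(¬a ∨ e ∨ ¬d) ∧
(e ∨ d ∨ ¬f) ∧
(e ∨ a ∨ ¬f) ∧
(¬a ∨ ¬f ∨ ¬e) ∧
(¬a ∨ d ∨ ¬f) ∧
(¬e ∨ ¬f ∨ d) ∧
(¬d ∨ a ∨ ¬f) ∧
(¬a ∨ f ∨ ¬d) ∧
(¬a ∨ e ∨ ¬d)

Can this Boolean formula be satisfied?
Yes

Yes, the formula is satisfiable.

One satisfying assignment is: e=False, f=False, d=False, a=False

Verification: With this assignment, all 12 clauses evaluate to true.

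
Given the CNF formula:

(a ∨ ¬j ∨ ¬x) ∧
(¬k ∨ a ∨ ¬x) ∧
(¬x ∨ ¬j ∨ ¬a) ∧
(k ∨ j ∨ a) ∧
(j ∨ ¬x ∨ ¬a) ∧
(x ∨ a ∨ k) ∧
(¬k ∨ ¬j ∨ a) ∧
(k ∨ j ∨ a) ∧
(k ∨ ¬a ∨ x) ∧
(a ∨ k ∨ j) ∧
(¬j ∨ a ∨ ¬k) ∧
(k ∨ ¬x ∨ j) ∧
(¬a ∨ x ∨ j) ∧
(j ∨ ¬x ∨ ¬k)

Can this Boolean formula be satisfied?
Yes

Yes, the formula is satisfiable.

One satisfying assignment is: j=True, k=True, a=True, x=False

Verification: With this assignment, all 14 clauses evaluate to true.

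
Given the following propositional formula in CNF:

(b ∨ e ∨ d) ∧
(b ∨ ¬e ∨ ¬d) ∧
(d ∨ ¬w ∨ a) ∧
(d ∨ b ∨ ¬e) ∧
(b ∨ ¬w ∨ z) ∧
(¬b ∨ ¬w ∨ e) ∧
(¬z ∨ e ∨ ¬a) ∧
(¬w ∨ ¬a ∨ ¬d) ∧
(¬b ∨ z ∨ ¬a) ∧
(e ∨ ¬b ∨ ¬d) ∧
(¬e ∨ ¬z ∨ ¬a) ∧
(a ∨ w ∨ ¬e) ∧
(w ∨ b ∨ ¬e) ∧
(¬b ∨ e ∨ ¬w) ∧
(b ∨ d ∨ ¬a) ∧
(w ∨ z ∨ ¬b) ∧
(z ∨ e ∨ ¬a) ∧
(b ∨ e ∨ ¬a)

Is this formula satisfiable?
Yes

Yes, the formula is satisfiable.

One satisfying assignment is: w=False, d=True, a=False, z=False, b=False, e=False

Verification: With this assignment, all 18 clauses evaluate to true.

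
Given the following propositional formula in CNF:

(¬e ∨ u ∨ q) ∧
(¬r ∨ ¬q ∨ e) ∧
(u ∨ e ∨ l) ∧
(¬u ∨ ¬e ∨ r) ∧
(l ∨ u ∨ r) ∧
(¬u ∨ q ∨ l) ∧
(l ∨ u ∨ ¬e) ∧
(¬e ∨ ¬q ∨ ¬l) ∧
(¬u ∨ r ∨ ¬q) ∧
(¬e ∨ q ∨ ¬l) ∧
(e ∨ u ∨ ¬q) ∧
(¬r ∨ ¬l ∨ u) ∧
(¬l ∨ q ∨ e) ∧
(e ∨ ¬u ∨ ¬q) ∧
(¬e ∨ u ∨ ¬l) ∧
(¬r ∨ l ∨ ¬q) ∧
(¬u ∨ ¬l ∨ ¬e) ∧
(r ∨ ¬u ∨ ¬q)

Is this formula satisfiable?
No

No, the formula is not satisfiable.

No assignment of truth values to the variables can make all 18 clauses true simultaneously.

The formula is UNSAT (unsatisfiable).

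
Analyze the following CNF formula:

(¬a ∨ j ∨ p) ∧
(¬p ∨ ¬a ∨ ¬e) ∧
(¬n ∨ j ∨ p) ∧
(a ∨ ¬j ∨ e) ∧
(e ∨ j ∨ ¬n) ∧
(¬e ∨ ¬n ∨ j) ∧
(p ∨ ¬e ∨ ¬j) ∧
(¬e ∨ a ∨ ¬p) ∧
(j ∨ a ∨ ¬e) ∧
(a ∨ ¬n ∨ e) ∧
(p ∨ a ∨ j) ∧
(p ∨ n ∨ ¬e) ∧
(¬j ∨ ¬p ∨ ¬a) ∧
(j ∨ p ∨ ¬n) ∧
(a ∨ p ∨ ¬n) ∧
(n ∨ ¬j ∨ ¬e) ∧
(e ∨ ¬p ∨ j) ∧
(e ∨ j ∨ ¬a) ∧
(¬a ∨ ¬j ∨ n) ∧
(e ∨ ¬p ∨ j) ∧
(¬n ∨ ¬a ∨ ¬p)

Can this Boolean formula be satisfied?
Yes

Yes, the formula is satisfiable.

One satisfying assignment is: e=False, p=False, a=True, j=True, n=True

Verification: With this assignment, all 21 clauses evaluate to true.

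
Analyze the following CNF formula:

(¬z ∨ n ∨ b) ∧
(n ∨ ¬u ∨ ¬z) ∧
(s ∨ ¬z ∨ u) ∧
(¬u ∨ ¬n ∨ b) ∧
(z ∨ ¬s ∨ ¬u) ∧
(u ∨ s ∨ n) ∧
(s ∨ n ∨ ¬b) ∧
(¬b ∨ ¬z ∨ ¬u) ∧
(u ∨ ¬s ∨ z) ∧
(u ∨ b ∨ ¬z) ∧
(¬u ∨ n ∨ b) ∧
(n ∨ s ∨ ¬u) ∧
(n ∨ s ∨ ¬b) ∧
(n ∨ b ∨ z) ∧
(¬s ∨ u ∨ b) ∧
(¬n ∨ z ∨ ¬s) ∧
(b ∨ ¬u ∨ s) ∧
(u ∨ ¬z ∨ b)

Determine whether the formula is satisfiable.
Yes

Yes, the formula is satisfiable.

One satisfying assignment is: n=False, s=True, z=True, u=False, b=True

Verification: With this assignment, all 18 clauses evaluate to true.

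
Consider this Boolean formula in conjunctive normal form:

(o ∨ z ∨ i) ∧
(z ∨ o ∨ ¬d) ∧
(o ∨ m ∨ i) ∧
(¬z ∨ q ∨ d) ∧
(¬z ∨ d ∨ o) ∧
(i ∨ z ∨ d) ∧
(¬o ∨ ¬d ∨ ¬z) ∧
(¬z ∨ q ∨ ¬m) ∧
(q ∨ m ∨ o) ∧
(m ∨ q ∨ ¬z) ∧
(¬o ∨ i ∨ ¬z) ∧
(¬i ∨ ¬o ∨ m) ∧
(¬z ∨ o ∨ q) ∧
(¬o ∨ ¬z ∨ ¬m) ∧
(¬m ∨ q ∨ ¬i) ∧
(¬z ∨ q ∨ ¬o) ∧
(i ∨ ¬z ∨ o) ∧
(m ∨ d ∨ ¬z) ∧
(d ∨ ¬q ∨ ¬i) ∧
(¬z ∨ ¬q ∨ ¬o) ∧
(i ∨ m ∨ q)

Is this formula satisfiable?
Yes

Yes, the formula is satisfiable.

One satisfying assignment is: d=True, m=False, o=True, i=False, q=True, z=False

Verification: With this assignment, all 21 clauses evaluate to true.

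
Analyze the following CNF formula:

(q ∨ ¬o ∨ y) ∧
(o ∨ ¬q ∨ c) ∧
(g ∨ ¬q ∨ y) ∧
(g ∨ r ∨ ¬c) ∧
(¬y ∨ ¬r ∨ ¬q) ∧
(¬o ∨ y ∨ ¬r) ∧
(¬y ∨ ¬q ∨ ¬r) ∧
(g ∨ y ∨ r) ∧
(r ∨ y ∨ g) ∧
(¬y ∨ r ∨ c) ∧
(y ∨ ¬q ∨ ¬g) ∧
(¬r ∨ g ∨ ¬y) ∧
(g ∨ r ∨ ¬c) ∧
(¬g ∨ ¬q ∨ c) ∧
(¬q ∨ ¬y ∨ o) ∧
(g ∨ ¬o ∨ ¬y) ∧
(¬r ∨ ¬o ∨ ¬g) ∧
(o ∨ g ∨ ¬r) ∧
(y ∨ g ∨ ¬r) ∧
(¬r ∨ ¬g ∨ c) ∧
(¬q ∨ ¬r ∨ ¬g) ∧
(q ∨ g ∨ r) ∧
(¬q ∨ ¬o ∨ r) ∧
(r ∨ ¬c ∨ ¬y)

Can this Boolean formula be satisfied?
Yes

Yes, the formula is satisfiable.

One satisfying assignment is: q=False, o=False, r=True, y=False, g=True, c=True

Verification: With this assignment, all 24 clauses evaluate to true.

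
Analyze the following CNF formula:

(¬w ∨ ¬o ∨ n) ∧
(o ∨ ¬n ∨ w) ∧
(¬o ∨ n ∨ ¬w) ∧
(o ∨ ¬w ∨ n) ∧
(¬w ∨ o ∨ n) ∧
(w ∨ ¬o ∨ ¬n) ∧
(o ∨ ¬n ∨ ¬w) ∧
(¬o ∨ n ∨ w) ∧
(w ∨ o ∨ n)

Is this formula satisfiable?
Yes

Yes, the formula is satisfiable.

One satisfying assignment is: n=True, w=True, o=True

Verification: With this assignment, all 9 clauses evaluate to true.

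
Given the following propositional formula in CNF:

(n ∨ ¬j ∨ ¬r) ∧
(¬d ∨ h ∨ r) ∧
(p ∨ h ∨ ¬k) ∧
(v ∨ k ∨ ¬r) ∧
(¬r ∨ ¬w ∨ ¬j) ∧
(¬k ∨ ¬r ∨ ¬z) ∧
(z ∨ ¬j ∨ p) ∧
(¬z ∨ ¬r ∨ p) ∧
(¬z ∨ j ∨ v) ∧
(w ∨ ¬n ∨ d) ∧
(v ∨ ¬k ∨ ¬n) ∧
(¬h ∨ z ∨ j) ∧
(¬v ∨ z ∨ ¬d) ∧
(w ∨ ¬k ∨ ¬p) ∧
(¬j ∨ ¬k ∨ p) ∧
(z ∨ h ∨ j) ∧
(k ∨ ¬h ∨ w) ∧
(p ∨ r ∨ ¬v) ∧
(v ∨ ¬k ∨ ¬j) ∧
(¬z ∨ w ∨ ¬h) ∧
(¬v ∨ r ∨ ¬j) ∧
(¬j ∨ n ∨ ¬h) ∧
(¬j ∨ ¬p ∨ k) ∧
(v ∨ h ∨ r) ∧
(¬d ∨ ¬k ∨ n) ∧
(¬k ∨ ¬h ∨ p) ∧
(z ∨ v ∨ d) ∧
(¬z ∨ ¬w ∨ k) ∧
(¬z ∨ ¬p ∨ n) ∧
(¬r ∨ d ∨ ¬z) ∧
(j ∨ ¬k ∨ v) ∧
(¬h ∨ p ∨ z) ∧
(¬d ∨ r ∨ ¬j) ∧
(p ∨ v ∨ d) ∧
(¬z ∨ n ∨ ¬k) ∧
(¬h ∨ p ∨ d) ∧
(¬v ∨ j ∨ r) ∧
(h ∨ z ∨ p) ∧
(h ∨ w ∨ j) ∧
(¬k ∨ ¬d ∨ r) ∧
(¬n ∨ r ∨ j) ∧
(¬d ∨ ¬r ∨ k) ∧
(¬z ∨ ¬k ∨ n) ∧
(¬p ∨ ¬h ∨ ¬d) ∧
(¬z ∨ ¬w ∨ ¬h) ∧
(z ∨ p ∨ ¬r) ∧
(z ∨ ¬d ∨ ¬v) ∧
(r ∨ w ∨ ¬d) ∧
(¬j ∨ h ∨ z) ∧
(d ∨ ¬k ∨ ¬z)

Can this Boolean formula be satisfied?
No

No, the formula is not satisfiable.

No assignment of truth values to the variables can make all 50 clauses true simultaneously.

The formula is UNSAT (unsatisfiable).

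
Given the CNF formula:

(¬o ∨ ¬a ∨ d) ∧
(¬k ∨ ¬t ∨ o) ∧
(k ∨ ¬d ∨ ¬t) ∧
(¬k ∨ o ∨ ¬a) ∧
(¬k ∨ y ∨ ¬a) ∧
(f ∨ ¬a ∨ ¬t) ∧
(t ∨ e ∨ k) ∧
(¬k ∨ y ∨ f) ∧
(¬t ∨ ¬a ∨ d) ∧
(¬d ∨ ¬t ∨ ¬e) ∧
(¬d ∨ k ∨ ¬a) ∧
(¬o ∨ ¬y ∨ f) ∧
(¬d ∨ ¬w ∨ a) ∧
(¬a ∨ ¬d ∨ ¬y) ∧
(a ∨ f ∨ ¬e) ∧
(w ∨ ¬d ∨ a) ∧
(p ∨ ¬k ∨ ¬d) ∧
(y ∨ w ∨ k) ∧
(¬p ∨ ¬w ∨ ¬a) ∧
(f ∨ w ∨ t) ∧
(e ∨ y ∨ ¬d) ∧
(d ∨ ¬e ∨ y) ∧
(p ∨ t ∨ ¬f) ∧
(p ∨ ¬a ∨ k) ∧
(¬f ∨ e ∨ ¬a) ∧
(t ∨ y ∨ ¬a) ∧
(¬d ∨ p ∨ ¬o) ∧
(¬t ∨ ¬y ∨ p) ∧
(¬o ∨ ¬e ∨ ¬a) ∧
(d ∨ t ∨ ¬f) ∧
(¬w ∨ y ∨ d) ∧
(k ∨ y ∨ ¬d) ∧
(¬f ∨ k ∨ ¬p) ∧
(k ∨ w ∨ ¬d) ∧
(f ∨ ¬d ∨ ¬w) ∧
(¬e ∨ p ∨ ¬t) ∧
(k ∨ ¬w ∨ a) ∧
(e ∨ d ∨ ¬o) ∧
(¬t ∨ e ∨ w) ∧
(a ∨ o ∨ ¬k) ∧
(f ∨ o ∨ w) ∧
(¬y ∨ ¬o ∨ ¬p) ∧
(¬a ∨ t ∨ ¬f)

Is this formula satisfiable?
No

No, the formula is not satisfiable.

No assignment of truth values to the variables can make all 43 clauses true simultaneously.

The formula is UNSAT (unsatisfiable).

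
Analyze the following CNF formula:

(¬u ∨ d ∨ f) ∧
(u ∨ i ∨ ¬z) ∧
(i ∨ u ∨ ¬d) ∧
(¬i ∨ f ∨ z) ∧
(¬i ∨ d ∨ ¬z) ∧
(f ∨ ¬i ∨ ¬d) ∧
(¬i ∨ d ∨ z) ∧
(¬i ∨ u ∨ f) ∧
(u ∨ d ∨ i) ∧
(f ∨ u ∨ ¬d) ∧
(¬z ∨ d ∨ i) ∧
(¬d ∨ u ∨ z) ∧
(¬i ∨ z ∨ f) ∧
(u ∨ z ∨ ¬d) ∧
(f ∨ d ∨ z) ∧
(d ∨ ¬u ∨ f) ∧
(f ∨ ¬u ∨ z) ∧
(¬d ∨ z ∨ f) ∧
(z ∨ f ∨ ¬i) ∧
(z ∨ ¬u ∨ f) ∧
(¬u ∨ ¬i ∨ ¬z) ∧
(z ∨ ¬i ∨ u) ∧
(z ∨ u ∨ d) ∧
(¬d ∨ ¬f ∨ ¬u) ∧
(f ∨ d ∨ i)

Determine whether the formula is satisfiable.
Yes

Yes, the formula is satisfiable.

One satisfying assignment is: d=True, z=True, i=False, f=False, u=True

Verification: With this assignment, all 25 clauses evaluate to true.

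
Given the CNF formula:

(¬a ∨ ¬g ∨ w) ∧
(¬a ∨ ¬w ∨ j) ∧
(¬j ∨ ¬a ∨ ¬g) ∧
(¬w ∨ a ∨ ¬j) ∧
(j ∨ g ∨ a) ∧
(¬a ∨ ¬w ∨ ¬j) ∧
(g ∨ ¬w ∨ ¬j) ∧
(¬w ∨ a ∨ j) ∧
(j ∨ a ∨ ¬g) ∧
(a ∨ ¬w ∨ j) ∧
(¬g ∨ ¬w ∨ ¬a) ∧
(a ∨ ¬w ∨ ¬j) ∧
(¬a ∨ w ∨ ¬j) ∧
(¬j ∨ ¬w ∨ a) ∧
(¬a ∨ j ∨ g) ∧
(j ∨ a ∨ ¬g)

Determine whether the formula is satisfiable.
Yes

Yes, the formula is satisfiable.

One satisfying assignment is: a=False, g=False, j=True, w=False

Verification: With this assignment, all 16 clauses evaluate to true.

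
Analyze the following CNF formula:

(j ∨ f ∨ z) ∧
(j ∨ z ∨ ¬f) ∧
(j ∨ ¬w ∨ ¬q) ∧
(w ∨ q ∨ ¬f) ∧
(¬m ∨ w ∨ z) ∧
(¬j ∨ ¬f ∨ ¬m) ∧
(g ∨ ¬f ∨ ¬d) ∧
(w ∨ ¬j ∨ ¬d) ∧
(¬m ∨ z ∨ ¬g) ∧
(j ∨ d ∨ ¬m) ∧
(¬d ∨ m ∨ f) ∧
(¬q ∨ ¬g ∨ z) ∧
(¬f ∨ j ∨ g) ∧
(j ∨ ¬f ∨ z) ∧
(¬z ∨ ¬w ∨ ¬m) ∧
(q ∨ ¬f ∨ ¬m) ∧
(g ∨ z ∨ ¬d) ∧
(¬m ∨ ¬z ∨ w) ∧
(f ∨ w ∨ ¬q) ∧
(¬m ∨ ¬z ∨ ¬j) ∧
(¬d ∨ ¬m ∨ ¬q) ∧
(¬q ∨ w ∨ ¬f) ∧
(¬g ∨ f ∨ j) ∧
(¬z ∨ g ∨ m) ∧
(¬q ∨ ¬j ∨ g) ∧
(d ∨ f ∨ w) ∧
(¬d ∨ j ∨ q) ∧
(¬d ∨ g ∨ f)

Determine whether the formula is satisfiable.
Yes

Yes, the formula is satisfiable.

One satisfying assignment is: q=False, j=True, f=True, g=False, w=True, m=False, z=False, d=False

Verification: With this assignment, all 28 clauses evaluate to true.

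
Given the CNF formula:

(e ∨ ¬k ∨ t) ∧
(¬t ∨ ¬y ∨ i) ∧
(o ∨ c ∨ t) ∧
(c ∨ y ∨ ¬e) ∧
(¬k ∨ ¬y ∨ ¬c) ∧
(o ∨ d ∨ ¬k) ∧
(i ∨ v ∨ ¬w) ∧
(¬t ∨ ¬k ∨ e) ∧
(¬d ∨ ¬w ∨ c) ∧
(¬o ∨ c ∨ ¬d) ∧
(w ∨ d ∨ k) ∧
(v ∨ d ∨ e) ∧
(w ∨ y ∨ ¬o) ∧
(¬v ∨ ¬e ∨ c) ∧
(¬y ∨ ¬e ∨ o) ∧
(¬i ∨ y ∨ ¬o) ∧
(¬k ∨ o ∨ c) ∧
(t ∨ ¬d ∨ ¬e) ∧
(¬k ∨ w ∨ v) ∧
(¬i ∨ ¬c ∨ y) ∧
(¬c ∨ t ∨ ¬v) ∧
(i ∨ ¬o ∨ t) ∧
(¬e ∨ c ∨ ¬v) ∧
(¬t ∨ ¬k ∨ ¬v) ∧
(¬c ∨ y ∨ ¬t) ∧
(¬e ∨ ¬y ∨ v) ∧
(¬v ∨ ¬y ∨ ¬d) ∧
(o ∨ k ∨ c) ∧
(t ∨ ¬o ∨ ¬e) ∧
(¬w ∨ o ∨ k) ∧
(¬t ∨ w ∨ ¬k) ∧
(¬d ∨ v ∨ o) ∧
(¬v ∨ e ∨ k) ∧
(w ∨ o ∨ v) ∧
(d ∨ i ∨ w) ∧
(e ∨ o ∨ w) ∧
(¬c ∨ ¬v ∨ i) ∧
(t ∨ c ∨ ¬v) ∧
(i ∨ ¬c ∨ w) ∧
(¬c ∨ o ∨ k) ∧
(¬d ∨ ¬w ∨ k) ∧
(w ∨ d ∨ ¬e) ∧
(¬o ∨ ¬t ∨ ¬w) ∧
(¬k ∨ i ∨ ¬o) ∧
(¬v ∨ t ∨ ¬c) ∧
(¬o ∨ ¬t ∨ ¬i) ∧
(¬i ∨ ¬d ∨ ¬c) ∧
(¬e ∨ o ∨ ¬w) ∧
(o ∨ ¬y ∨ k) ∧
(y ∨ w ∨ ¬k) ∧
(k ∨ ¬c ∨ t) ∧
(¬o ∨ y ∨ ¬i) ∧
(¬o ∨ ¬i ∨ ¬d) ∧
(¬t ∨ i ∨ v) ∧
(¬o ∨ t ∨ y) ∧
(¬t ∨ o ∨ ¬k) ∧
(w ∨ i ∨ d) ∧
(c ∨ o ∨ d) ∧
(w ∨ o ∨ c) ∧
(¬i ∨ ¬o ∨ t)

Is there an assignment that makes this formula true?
No

No, the formula is not satisfiable.

No assignment of truth values to the variables can make all 60 clauses true simultaneously.

The formula is UNSAT (unsatisfiable).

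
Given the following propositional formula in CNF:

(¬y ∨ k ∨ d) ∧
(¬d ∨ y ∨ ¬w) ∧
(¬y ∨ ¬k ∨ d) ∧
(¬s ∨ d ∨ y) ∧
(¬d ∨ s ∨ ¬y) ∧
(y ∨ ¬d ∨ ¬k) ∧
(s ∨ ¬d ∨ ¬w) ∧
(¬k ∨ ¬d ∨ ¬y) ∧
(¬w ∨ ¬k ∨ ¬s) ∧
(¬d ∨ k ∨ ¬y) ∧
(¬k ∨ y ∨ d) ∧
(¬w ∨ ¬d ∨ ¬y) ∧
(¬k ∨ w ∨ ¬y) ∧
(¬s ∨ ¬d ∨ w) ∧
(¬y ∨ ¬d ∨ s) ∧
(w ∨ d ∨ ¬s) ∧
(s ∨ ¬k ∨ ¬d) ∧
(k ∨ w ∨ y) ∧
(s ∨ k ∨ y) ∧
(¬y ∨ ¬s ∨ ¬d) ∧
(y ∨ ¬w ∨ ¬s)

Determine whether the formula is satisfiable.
No

No, the formula is not satisfiable.

No assignment of truth values to the variables can make all 21 clauses true simultaneously.

The formula is UNSAT (unsatisfiable).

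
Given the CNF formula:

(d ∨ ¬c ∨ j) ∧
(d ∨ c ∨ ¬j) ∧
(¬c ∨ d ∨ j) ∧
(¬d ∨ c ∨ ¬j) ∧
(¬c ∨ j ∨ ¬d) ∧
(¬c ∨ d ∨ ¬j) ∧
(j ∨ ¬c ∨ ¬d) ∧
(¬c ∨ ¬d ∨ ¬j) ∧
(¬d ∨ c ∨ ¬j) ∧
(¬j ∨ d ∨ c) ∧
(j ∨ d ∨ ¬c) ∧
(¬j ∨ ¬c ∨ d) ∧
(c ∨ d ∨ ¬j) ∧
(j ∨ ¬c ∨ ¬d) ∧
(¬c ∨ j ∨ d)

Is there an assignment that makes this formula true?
Yes

Yes, the formula is satisfiable.

One satisfying assignment is: d=False, c=False, j=False

Verification: With this assignment, all 15 clauses evaluate to true.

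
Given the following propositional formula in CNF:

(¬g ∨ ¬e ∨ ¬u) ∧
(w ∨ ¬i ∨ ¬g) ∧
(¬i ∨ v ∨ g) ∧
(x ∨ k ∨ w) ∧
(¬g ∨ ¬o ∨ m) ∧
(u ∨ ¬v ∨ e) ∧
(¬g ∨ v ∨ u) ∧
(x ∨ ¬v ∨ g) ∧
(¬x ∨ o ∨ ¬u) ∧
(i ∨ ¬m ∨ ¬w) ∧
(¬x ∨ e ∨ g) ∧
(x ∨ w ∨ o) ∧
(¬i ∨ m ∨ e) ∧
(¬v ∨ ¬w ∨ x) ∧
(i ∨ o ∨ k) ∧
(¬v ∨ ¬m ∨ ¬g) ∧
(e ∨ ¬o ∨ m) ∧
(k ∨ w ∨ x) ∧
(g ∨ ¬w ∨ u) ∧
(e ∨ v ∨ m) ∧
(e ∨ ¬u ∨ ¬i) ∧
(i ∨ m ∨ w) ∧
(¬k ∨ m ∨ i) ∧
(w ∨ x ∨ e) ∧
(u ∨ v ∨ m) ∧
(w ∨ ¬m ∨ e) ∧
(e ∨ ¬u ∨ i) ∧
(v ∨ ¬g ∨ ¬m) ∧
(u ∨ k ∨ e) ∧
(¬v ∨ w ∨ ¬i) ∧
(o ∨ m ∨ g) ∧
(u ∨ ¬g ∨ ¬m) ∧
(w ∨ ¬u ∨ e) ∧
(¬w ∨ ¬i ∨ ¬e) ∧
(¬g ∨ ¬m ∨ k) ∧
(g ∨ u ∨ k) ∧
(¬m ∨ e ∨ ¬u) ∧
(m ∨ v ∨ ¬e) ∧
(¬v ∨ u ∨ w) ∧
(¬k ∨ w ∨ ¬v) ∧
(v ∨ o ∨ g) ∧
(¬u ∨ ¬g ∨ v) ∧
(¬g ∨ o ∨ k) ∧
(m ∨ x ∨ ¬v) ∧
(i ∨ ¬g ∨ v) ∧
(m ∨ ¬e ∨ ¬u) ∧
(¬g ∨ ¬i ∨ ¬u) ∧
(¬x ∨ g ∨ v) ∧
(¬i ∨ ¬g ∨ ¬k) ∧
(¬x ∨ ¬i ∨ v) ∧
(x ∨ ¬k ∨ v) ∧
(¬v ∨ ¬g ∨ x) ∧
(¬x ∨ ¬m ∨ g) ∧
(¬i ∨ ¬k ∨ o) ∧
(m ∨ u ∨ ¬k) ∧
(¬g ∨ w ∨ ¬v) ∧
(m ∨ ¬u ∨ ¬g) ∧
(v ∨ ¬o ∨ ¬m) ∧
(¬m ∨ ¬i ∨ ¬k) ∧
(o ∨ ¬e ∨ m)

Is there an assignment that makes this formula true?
No

No, the formula is not satisfiable.

No assignment of truth values to the variables can make all 60 clauses true simultaneously.

The formula is UNSAT (unsatisfiable).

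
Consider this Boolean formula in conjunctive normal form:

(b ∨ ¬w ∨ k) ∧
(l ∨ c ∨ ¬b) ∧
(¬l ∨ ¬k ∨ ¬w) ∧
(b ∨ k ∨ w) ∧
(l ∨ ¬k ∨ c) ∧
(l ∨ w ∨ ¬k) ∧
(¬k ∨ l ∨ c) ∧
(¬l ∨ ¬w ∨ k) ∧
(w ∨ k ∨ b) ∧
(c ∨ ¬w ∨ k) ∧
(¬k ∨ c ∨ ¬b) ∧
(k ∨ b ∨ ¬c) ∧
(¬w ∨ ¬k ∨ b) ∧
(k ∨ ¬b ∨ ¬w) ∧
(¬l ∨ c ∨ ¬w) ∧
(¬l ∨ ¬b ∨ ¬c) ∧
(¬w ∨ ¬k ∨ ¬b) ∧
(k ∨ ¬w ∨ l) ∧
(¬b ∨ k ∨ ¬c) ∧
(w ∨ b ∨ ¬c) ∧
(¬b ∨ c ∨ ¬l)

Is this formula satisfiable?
Yes

Yes, the formula is satisfiable.

One satisfying assignment is: l=True, b=False, c=False, k=True, w=False

Verification: With this assignment, all 21 clauses evaluate to true.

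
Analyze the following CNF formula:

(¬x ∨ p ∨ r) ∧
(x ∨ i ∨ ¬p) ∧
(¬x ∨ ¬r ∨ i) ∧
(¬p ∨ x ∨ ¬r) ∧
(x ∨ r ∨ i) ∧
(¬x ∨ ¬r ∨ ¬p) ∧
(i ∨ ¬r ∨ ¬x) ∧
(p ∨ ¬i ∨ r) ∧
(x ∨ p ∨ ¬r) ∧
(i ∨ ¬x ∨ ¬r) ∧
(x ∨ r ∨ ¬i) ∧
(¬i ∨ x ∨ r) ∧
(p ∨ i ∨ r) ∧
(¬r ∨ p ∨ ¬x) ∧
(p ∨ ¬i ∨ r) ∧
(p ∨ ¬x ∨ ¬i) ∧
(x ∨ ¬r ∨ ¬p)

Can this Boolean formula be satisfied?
Yes

Yes, the formula is satisfiable.

One satisfying assignment is: x=True, i=False, r=False, p=True

Verification: With this assignment, all 17 clauses evaluate to true.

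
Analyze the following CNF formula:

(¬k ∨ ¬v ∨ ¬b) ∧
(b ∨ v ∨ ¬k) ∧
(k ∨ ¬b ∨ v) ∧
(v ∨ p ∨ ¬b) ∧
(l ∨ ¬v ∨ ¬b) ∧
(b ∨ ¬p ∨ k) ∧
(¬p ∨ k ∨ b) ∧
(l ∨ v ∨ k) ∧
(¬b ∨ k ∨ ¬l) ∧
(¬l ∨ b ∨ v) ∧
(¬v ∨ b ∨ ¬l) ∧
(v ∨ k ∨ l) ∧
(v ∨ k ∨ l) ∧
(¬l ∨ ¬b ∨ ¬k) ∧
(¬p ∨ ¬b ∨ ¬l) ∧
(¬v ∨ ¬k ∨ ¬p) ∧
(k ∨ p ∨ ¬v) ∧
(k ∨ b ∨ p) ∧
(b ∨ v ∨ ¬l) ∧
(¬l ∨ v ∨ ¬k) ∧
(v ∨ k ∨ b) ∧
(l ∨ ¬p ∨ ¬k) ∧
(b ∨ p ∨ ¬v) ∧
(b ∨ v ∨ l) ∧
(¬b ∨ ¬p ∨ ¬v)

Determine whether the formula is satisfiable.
No

No, the formula is not satisfiable.

No assignment of truth values to the variables can make all 25 clauses true simultaneously.

The formula is UNSAT (unsatisfiable).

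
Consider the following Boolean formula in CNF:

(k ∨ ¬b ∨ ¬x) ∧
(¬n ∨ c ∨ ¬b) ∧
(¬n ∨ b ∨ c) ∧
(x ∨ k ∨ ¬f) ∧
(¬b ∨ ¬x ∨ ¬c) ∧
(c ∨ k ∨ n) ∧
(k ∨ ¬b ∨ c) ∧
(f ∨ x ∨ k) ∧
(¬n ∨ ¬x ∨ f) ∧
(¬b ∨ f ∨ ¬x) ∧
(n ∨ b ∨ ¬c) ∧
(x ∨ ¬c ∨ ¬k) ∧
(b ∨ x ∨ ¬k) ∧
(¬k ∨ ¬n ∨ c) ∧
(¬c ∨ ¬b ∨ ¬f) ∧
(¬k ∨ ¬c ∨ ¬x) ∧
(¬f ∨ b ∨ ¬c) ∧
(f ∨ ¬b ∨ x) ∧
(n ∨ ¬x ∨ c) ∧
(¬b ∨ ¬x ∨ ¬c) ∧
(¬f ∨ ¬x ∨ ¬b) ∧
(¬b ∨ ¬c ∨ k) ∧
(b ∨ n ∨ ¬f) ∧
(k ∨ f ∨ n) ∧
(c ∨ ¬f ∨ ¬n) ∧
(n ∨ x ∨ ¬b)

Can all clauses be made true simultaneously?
No

No, the formula is not satisfiable.

No assignment of truth values to the variables can make all 26 clauses true simultaneously.

The formula is UNSAT (unsatisfiable).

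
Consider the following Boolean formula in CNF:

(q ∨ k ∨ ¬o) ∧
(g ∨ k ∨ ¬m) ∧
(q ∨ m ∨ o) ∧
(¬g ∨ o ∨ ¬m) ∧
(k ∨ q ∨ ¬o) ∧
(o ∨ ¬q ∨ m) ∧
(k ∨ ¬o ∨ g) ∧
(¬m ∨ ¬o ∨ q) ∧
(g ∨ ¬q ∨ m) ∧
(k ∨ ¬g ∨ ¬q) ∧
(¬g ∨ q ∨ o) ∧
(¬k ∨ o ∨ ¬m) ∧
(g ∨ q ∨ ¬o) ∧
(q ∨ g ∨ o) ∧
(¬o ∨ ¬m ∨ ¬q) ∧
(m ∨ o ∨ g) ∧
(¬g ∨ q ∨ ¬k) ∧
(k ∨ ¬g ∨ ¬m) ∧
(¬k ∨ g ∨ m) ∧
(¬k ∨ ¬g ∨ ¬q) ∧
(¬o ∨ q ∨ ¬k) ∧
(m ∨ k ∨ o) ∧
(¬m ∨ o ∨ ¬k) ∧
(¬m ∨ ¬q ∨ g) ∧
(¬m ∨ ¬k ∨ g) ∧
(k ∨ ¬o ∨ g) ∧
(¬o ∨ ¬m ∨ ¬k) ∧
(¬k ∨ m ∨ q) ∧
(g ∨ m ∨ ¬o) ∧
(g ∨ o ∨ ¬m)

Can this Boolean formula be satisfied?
No

No, the formula is not satisfiable.

No assignment of truth values to the variables can make all 30 clauses true simultaneously.

The formula is UNSAT (unsatisfiable).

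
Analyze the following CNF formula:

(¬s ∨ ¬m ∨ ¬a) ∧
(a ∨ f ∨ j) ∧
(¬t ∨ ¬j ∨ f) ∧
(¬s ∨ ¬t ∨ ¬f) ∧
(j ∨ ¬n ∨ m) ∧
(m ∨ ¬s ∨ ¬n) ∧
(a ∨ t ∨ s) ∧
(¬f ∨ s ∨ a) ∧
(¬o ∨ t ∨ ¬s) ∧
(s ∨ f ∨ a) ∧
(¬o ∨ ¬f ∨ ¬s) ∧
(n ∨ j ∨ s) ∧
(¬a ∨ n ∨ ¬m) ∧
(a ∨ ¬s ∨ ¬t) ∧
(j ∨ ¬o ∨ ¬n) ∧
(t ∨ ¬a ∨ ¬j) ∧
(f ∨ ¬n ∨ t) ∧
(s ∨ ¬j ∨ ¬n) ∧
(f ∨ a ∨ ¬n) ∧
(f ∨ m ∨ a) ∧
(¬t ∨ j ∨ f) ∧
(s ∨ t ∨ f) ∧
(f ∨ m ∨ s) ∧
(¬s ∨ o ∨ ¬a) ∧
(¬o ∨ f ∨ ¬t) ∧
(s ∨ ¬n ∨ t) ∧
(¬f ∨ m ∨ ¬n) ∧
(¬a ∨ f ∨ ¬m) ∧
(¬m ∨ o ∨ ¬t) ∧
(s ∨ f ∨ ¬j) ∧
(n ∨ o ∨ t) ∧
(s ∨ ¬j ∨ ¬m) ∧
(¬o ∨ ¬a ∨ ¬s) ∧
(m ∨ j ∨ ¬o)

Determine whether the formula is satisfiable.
Yes

Yes, the formula is satisfiable.

One satisfying assignment is: j=False, s=True, m=True, n=True, f=True, t=False, a=False, o=False

Verification: With this assignment, all 34 clauses evaluate to true.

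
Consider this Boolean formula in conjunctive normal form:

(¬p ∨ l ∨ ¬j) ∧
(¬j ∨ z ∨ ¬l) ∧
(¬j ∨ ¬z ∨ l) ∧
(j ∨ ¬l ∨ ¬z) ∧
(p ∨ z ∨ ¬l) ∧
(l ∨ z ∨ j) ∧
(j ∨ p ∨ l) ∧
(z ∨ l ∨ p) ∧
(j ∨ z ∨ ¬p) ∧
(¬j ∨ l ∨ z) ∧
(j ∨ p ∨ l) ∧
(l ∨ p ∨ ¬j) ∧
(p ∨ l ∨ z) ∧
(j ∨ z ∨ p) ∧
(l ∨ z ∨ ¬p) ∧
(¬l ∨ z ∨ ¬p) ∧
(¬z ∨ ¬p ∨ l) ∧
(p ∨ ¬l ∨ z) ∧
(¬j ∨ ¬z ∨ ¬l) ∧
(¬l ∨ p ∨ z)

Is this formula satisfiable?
No

No, the formula is not satisfiable.

No assignment of truth values to the variables can make all 20 clauses true simultaneously.

The formula is UNSAT (unsatisfiable).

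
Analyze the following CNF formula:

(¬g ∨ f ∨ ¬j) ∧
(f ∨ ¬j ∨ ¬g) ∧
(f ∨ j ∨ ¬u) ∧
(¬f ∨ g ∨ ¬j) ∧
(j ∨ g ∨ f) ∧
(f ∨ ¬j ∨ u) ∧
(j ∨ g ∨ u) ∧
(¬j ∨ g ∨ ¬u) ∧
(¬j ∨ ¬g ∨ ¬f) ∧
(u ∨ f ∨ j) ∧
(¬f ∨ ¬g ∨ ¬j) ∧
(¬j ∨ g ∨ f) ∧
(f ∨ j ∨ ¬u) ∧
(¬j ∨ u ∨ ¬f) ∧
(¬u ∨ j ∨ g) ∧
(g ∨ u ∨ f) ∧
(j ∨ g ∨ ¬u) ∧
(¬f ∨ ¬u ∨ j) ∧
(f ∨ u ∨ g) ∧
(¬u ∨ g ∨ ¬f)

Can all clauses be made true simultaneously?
Yes

Yes, the formula is satisfiable.

One satisfying assignment is: f=True, g=True, j=False, u=False

Verification: With this assignment, all 20 clauses evaluate to true.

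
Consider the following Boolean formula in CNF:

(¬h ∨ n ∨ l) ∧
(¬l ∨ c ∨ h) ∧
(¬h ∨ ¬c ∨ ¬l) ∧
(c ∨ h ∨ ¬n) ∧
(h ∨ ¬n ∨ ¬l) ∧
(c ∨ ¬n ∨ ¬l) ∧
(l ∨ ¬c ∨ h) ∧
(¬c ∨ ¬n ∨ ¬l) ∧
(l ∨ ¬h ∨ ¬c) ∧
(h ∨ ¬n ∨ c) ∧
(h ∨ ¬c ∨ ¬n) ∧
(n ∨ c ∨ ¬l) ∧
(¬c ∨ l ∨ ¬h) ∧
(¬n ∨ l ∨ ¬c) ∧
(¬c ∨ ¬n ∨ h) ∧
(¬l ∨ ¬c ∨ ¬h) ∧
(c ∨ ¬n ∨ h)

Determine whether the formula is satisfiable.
Yes

Yes, the formula is satisfiable.

One satisfying assignment is: h=False, n=False, l=False, c=False

Verification: With this assignment, all 17 clauses evaluate to true.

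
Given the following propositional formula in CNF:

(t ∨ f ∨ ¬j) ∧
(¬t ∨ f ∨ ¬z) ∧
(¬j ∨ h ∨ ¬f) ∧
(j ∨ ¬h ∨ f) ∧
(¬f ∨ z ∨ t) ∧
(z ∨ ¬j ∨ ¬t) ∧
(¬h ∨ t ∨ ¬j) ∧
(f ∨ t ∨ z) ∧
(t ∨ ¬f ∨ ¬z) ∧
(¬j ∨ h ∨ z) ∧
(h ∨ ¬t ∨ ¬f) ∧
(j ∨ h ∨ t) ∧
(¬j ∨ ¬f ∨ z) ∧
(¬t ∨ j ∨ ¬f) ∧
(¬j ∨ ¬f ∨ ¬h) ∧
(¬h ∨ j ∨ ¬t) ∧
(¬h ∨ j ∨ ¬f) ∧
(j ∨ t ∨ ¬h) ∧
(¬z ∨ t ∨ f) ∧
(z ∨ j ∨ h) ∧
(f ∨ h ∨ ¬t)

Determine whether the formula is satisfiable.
No

No, the formula is not satisfiable.

No assignment of truth values to the variables can make all 21 clauses true simultaneously.

The formula is UNSAT (unsatisfiable).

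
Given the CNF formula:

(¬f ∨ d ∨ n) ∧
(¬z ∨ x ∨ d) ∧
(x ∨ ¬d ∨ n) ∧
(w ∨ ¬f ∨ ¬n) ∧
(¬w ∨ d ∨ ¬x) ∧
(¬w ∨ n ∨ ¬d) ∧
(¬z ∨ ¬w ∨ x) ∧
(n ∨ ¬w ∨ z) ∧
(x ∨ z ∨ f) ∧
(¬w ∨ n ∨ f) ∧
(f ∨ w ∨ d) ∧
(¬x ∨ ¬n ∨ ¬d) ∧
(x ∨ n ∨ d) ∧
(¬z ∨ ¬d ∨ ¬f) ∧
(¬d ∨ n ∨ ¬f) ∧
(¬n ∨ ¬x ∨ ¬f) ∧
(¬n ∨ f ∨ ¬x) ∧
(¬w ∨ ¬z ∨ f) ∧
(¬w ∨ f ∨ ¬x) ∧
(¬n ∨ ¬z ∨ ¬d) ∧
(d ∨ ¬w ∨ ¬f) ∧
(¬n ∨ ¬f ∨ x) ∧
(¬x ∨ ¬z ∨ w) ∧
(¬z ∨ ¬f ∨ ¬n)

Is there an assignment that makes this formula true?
Yes

Yes, the formula is satisfiable.

One satisfying assignment is: d=True, z=False, w=False, f=False, n=False, x=True

Verification: With this assignment, all 24 clauses evaluate to true.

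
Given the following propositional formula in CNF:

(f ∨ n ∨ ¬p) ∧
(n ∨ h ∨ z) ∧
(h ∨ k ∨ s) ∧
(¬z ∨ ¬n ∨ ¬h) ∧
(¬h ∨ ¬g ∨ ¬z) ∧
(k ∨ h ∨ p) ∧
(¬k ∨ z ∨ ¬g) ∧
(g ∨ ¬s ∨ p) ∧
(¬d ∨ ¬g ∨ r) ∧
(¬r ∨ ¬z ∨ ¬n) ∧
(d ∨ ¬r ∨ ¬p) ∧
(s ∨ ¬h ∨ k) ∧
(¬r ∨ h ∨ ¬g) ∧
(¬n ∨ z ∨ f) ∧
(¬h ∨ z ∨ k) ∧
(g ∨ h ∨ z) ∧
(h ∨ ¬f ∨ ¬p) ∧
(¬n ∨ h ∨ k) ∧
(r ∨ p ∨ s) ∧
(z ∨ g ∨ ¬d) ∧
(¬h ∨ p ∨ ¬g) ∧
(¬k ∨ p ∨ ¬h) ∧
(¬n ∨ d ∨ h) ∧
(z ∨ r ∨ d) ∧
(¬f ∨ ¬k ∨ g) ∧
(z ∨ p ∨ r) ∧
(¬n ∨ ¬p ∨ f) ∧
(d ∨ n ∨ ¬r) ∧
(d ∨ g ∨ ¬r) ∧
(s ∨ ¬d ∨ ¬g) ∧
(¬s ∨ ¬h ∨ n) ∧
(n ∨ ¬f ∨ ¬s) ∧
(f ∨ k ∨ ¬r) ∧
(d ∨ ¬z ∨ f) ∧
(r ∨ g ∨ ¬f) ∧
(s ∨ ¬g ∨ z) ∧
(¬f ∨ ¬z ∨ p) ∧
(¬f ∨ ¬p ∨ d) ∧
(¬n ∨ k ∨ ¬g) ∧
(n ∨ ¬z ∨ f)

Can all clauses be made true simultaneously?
No

No, the formula is not satisfiable.

No assignment of truth values to the variables can make all 40 clauses true simultaneously.

The formula is UNSAT (unsatisfiable).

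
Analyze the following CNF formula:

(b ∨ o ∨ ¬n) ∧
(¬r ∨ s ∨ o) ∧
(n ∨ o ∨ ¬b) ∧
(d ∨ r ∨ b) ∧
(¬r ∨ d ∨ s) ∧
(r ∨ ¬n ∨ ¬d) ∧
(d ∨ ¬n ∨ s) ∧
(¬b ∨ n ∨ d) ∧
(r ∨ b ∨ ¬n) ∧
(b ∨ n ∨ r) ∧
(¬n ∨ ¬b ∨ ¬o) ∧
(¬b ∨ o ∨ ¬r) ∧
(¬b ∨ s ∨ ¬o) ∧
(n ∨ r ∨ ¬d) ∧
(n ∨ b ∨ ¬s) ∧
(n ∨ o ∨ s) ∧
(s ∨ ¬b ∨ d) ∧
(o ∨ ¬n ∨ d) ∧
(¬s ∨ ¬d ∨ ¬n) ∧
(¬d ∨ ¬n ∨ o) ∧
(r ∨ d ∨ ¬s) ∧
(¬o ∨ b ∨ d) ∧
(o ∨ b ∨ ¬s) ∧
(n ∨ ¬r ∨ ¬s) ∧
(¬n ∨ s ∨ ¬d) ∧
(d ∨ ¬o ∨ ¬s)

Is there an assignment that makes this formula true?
Yes

Yes, the formula is satisfiable.

One satisfying assignment is: s=False, o=True, b=False, n=False, d=True, r=True

Verification: With this assignment, all 26 clauses evaluate to true.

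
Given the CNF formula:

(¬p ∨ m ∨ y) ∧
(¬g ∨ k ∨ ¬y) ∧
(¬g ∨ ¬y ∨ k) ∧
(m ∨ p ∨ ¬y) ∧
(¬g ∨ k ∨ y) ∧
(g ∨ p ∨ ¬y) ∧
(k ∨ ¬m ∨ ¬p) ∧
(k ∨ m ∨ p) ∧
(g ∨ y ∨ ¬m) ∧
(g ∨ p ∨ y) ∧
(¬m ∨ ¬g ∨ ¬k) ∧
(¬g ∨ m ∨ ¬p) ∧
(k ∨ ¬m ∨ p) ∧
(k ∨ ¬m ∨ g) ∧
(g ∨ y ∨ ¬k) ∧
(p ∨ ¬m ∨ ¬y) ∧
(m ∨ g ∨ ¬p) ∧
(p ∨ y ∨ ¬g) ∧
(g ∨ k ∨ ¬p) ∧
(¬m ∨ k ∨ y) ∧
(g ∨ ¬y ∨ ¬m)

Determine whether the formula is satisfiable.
No

No, the formula is not satisfiable.

No assignment of truth values to the variables can make all 21 clauses true simultaneously.

The formula is UNSAT (unsatisfiable).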